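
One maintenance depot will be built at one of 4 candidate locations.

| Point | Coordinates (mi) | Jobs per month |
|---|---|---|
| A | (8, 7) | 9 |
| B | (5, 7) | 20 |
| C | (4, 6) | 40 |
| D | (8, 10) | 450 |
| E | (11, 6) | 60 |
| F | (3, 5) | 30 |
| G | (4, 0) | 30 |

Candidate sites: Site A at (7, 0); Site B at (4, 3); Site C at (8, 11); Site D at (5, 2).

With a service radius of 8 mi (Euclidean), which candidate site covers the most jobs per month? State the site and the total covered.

Site C, covering 609

Coverage radius r = 8 mi; a point is covered iff (Δx)²+(Δy)² ≤ 8² = 64.
  Site A (7, 0): covers {A, B, C, E, F, G} → 189
  Site B (4, 3): covers {A, B, C, E, F, G} → 189
  Site C (8, 11): covers {A, B, C, D, E, F} → 609
  Site D (5, 2): covers {A, B, C, E, F, G} → 189
Maximum coverage at Site C: 609 jobs per month.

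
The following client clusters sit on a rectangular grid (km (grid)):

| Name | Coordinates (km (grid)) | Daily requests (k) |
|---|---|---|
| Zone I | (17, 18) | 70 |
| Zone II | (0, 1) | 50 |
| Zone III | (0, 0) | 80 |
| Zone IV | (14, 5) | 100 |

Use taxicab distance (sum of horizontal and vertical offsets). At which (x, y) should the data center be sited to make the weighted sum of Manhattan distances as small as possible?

(14, 5)

Manhattan distance separates: Σwᵢ(|x−xᵢ|+|y−yᵢ|) = Σwᵢ|x−xᵢ| + Σwᵢ|y−yᵢ|, so x and y are optimised independently as 1-D weighted medians.
Total weight W = 300; half = 150.
x-coordinate, sorted with cumulative weight:
  x=0 (Zone II, w=50) cum 50
  x=0 (Zone III, w=80) cum 130
  x=14 (Zone IV, w=100) cum 230  ← median
  x=17 (Zone I, w=70) cum 300
⇒ x* = 14
y-coordinate, sorted with cumulative weight:
  y=0 (Zone III, w=80) cum 80
  y=1 (Zone II, w=50) cum 130
  y=5 (Zone IV, w=100) cum 230  ← median
  y=18 (Zone I, w=70) cum 300
⇒ y* = 5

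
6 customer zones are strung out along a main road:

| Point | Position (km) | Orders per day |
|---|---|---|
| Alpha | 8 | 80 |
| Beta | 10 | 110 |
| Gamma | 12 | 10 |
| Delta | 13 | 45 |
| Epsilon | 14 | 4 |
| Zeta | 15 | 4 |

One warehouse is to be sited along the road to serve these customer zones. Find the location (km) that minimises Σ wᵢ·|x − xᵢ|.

For a sum of weighted absolute distances on a line, the optimum is the weighted median (not the mean). Total weight W = 253; half-weight = 126.5.
Sort by position and accumulate weight:
  km 8 (Alpha, w=80) → cum 80
  km 10 (Beta, w=110) → cum 190  ≥ 126.5 → median here
  km 12 (Gamma, w=10) → cum 200
  km 13 (Delta, w=45) → cum 245
  km 14 (Epsilon, w=4) → cum 249
  km 15 (Zeta, w=4) → cum 253
Optimal location: km 10.

x = 10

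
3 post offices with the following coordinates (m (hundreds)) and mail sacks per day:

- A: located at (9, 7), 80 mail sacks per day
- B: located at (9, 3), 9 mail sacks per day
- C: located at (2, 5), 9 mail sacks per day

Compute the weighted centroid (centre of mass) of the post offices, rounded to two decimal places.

(8.36, 6.45)

The minimiser of Σwᵢ‖p−pᵢ‖² is the weighted centroid p* = (Σwᵢpᵢ)/(Σwᵢ).
Σwᵢ = 98.
Σwᵢxᵢ = 80·9 + 9·9 + 9·2 = 819.
Σwᵢyᵢ = 80·7 + 9·3 + 9·5 = 632.
x* = 819/98 = 8.36, y* = 632/98 = 6.45.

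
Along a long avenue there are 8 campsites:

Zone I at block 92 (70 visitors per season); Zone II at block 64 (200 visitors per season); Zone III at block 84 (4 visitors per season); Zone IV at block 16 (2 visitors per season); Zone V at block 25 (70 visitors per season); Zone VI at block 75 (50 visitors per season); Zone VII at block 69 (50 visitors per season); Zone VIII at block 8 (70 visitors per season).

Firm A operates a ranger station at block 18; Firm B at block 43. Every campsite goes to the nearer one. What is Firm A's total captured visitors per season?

The indifferent point is the midpoint (18+43)/2 = 30.5; campsites left of it (closer to Firm A at 18) go to Firm A, those right go to Firm B.
  Zone VIII at 8 (w=70) → Firm A
  Zone IV at 16 (w=2) → Firm A
  Zone V at 25 (w=70) → Firm A
  Zone II at 64 (w=200) → Firm B
  Zone VII at 69 (w=50) → Firm B
  Zone VI at 75 (w=50) → Firm B
  Zone III at 84 (w=4) → Firm B
  Zone I at 92 (w=70) → Firm B
Firm A captures 142; Firm B captures 374.

142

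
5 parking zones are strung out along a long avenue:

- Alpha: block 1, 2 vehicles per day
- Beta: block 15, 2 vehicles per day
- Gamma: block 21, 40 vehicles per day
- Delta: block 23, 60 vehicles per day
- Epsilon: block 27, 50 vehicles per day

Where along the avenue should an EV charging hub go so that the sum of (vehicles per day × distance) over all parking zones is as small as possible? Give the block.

x = 23

For a sum of weighted absolute distances on a line, the optimum is the weighted median (not the mean). Total weight W = 154; half-weight = 77.
Sort by position and accumulate weight:
  block 1 (Alpha, w=2) → cum 2
  block 15 (Beta, w=2) → cum 4
  block 21 (Gamma, w=40) → cum 44
  block 23 (Delta, w=60) → cum 104  ≥ 77 → median here
  block 27 (Epsilon, w=50) → cum 154
Optimal location: block 23.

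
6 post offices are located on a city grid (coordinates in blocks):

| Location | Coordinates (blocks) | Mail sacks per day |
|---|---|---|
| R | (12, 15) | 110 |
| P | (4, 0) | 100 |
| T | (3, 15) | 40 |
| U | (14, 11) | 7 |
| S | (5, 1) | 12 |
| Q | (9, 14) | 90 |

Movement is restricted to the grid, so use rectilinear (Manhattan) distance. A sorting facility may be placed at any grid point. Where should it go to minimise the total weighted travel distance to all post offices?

(9, 14)

Manhattan distance separates: Σwᵢ(|x−xᵢ|+|y−yᵢ|) = Σwᵢ|x−xᵢ| + Σwᵢ|y−yᵢ|, so x and y are optimised independently as 1-D weighted medians.
Total weight W = 359; half = 179.5.
x-coordinate, sorted with cumulative weight:
  x=3 (T, w=40) cum 40
  x=4 (P, w=100) cum 140
  x=5 (S, w=12) cum 152
  x=9 (Q, w=90) cum 242  ← median
  x=12 (R, w=110) cum 352
  x=14 (U, w=7) cum 359
⇒ x* = 9
y-coordinate, sorted with cumulative weight:
  y=0 (P, w=100) cum 100
  y=1 (S, w=12) cum 112
  y=11 (U, w=7) cum 119
  y=14 (Q, w=90) cum 209  ← median
  y=15 (R, w=110) cum 319
  y=15 (T, w=40) cum 359
⇒ y* = 14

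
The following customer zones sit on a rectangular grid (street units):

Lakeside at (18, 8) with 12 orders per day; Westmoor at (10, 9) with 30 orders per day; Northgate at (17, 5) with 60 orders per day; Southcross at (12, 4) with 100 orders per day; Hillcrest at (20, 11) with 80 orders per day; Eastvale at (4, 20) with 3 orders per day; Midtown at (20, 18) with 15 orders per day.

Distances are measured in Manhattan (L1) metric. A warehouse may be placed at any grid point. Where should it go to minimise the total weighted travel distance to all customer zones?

(17, 5)

Manhattan distance separates: Σwᵢ(|x−xᵢ|+|y−yᵢ|) = Σwᵢ|x−xᵢ| + Σwᵢ|y−yᵢ|, so x and y are optimised independently as 1-D weighted medians.
Total weight W = 300; half = 150.
x-coordinate, sorted with cumulative weight:
  x=4 (Eastvale, w=3) cum 3
  x=10 (Westmoor, w=30) cum 33
  x=12 (Southcross, w=100) cum 133
  x=17 (Northgate, w=60) cum 193  ← median
  x=18 (Lakeside, w=12) cum 205
  x=20 (Hillcrest, w=80) cum 285
  x=20 (Midtown, w=15) cum 300
⇒ x* = 17
y-coordinate, sorted with cumulative weight:
  y=4 (Southcross, w=100) cum 100
  y=5 (Northgate, w=60) cum 160  ← median
  y=8 (Lakeside, w=12) cum 172
  y=9 (Westmoor, w=30) cum 202
  y=11 (Hillcrest, w=80) cum 282
  y=18 (Midtown, w=15) cum 297
  y=20 (Eastvale, w=3) cum 300
⇒ y* = 5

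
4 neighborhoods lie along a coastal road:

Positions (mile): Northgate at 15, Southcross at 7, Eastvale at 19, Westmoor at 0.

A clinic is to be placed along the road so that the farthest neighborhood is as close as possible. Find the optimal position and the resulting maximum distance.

The 1-center on a line is the midpoint of the two extreme points: leftmost at 0, rightmost at 19.
Optimal location = (0 + 19)/2 = 9.5; maximum distance = (19 − 0)/2 = 9.5.

location 9.5, max distance 9.5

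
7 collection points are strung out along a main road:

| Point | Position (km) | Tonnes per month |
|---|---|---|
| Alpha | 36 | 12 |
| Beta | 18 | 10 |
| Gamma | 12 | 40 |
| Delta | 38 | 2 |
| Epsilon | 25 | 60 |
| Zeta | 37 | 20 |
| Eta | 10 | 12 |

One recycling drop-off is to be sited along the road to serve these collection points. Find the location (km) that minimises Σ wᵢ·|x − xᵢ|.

x = 25

For a sum of weighted absolute distances on a line, the optimum is the weighted median (not the mean). Total weight W = 156; half-weight = 78.
Sort by position and accumulate weight:
  km 10 (Eta, w=12) → cum 12
  km 12 (Gamma, w=40) → cum 52
  km 18 (Beta, w=10) → cum 62
  km 25 (Epsilon, w=60) → cum 122  ≥ 78 → median here
  km 36 (Alpha, w=12) → cum 134
  km 37 (Zeta, w=20) → cum 154
  km 38 (Delta, w=2) → cum 156
Optimal location: km 25.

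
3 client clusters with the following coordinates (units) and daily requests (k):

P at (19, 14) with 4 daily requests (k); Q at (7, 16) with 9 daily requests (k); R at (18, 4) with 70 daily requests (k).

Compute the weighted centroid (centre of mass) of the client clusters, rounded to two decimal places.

The minimiser of Σwᵢ‖p−pᵢ‖² is the weighted centroid p* = (Σwᵢpᵢ)/(Σwᵢ).
Σwᵢ = 83.
Σwᵢxᵢ = 4·19 + 9·7 + 70·18 = 1399.
Σwᵢyᵢ = 4·14 + 9·16 + 70·4 = 480.
x* = 1399/83 = 16.86, y* = 480/83 = 5.78.

(16.86, 5.78)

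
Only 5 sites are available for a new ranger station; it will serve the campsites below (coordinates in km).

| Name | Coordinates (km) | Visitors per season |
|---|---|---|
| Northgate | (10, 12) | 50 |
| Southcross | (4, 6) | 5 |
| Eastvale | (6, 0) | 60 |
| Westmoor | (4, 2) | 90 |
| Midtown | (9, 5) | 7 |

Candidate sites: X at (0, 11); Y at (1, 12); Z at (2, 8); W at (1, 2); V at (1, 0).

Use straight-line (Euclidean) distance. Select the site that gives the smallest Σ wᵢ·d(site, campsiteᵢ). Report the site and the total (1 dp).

W, total 1350.6 km

Total weighted distance at each candidate:
  X (0, 11): total = 2248.4
  Y (1, 12): total = 2277.6
  Z (2, 8): total = 1620.5
  W (1, 2): total = 1350.6
  V (1, 0): total = 1474.1
Minimum is at W with total 1350.6 km.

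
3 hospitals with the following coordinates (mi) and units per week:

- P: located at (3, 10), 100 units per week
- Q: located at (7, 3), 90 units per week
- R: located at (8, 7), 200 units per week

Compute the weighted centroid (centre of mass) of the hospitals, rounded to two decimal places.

The minimiser of Σwᵢ‖p−pᵢ‖² is the weighted centroid p* = (Σwᵢpᵢ)/(Σwᵢ).
Σwᵢ = 390.
Σwᵢxᵢ = 100·3 + 90·7 + 200·8 = 2530.
Σwᵢyᵢ = 100·10 + 90·3 + 200·7 = 2670.
x* = 2530/390 = 6.49, y* = 2670/390 = 6.85.

(6.49, 6.85)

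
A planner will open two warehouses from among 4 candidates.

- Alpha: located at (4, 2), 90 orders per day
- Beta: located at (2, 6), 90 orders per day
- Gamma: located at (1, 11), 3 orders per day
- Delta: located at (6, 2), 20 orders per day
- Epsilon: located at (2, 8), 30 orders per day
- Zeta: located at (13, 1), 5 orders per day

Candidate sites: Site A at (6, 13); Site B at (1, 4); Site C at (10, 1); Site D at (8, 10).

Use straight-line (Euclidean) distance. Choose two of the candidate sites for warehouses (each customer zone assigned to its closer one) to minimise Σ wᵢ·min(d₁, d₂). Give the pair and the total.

{Site B, Site C}, total 767.9

Evaluate every pair (each demand assigned to the nearer of the two):
  {Site B, Site C}: total = 767.9
  {Site B, Site D}: total = 829.6
  {Site A, Site B}: total = 835.1
  {Site C, Site D}: total = 1504.9
  {Site A, Site C}: total = 1578.8
  {Site A, Site D}: total = 1876.3
Best pair: {Site B, Site C} with total 767.9.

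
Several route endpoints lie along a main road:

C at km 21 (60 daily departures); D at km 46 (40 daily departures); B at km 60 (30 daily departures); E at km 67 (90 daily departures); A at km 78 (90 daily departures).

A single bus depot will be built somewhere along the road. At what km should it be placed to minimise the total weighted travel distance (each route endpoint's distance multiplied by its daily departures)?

For a sum of weighted absolute distances on a line, the optimum is the weighted median (not the mean). Total weight W = 310; half-weight = 155.
Sort by position and accumulate weight:
  km 21 (C, w=60) → cum 60
  km 46 (D, w=40) → cum 100
  km 60 (B, w=30) → cum 130
  km 67 (E, w=90) → cum 220  ≥ 155 → median here
  km 78 (A, w=90) → cum 310
Optimal location: km 67.

x = 67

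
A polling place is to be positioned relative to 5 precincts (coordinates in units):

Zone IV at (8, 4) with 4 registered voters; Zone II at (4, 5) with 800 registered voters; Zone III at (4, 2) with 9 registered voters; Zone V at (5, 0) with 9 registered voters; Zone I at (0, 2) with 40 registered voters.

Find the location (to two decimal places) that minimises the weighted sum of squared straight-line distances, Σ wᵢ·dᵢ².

(3.84, 4.77)

The minimiser of Σwᵢ‖p−pᵢ‖² is the weighted centroid p* = (Σwᵢpᵢ)/(Σwᵢ).
Σwᵢ = 862.
Σwᵢxᵢ = 4·8 + 800·4 + 9·4 + 9·5 + 40·0 = 3313.
Σwᵢyᵢ = 4·4 + 800·5 + 9·2 + 9·0 + 40·2 = 4114.
x* = 3313/862 = 3.84, y* = 4114/862 = 4.77.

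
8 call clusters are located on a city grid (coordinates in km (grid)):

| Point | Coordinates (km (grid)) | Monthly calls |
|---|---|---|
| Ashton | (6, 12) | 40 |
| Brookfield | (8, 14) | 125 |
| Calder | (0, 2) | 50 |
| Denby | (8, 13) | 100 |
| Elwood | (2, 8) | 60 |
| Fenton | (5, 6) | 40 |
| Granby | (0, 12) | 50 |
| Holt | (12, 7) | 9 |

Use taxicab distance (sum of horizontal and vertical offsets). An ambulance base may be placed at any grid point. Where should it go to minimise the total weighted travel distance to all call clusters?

Manhattan distance separates: Σwᵢ(|x−xᵢ|+|y−yᵢ|) = Σwᵢ|x−xᵢ| + Σwᵢ|y−yᵢ|, so x and y are optimised independently as 1-D weighted medians.
Total weight W = 474; half = 237.
x-coordinate, sorted with cumulative weight:
  x=0 (Calder, w=50) cum 50
  x=0 (Granby, w=50) cum 100
  x=2 (Elwood, w=60) cum 160
  x=5 (Fenton, w=40) cum 200
  x=6 (Ashton, w=40) cum 240  ← median
  x=8 (Brookfield, w=125) cum 365
  x=8 (Denby, w=100) cum 465
  x=12 (Holt, w=9) cum 474
⇒ x* = 6
y-coordinate, sorted with cumulative weight:
  y=2 (Calder, w=50) cum 50
  y=6 (Fenton, w=40) cum 90
  y=7 (Holt, w=9) cum 99
  y=8 (Elwood, w=60) cum 159
  y=12 (Ashton, w=40) cum 199
  y=12 (Granby, w=50) cum 249  ← median
  y=13 (Denby, w=100) cum 349
  y=14 (Brookfield, w=125) cum 474
⇒ y* = 12

(6, 12)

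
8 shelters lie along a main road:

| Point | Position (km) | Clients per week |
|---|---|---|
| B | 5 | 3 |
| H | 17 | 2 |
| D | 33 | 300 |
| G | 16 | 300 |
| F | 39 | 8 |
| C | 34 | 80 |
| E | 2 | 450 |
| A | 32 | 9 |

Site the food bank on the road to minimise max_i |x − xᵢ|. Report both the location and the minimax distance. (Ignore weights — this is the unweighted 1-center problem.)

The 1-center on a line is the midpoint of the two extreme points: leftmost at 2, rightmost at 39.
Optimal location = (2 + 39)/2 = 20.5; maximum distance = (39 − 2)/2 = 18.5.

location 20.5, max distance 18.5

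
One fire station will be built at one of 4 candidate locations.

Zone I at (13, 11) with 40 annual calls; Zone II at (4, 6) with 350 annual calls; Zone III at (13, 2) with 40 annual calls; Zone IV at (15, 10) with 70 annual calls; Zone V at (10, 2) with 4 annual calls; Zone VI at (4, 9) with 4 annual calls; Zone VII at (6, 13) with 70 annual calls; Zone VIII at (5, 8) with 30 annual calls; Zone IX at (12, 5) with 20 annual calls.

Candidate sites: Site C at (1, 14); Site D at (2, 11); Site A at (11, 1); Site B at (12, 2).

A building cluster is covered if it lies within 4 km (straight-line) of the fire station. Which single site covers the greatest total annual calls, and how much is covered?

Coverage radius r = 4 km; a point is covered iff (Δx)²+(Δy)² ≤ 4² = 16.
  Site C (1, 14): covers {none} → 0
  Site D (2, 11): covers {Zone VI} → 4
  Site A (11, 1): covers {Zone III, Zone V} → 44
  Site B (12, 2): covers {Zone III, Zone V, Zone IX} → 64
Maximum coverage at Site B: 64 annual calls.

Site B, covering 64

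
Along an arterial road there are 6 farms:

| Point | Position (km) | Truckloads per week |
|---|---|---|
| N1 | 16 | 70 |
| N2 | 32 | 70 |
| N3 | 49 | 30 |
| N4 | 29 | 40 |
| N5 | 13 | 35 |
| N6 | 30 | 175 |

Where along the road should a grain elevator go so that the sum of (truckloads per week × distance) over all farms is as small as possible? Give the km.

For a sum of weighted absolute distances on a line, the optimum is the weighted median (not the mean). Total weight W = 420; half-weight = 210.
Sort by position and accumulate weight:
  km 13 (N5, w=35) → cum 35
  km 16 (N1, w=70) → cum 105
  km 29 (N4, w=40) → cum 145
  km 30 (N6, w=175) → cum 320  ≥ 210 → median here
  km 32 (N2, w=70) → cum 390
  km 49 (N3, w=30) → cum 420
Optimal location: km 30.

x = 30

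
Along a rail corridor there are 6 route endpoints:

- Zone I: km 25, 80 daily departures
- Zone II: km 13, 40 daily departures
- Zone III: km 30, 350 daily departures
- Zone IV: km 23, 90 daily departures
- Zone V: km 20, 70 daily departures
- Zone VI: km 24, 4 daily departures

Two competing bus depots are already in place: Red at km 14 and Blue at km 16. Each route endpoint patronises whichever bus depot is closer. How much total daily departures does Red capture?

The indifferent point is the midpoint (14+16)/2 = 15; route endpoints left of it (closer to Red at 14) go to Red, those right go to Blue.
  Zone II at 13 (w=40) → Red
  Zone V at 20 (w=70) → Blue
  Zone IV at 23 (w=90) → Blue
  Zone VI at 24 (w=4) → Blue
  Zone I at 25 (w=80) → Blue
  Zone III at 30 (w=350) → Blue
Red captures 40; Blue captures 594.

40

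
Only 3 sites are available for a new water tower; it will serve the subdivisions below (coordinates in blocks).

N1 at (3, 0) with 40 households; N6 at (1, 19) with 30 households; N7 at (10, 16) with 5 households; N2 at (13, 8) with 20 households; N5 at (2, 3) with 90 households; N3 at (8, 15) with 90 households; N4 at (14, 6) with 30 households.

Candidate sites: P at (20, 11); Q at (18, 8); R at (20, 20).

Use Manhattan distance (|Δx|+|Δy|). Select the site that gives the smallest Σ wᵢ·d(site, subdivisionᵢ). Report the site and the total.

Q, total 5540 blocks

Total weighted distance at each candidate:
  P (20, 11): total = 6315
  Q (18, 8): total = 5540
  R (20, 20): total = 7810
Minimum is at Q with total 5540 blocks.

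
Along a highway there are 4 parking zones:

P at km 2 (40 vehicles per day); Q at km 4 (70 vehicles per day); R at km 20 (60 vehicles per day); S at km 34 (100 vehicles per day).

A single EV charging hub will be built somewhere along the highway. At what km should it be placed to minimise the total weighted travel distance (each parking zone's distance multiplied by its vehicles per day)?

For a sum of weighted absolute distances on a line, the optimum is the weighted median (not the mean). Total weight W = 270; half-weight = 135.
Sort by position and accumulate weight:
  km 2 (P, w=40) → cum 40
  km 4 (Q, w=70) → cum 110
  km 20 (R, w=60) → cum 170  ≥ 135 → median here
  km 34 (S, w=100) → cum 270
Optimal location: km 20.

x = 20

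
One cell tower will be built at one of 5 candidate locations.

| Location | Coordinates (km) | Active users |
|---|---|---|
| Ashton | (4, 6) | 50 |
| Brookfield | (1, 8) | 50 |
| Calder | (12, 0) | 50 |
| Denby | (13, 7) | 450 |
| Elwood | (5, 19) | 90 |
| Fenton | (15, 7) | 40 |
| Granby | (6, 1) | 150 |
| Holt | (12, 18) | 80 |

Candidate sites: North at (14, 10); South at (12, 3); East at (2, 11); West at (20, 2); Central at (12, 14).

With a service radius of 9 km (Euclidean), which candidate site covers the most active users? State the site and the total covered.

Coverage radius r = 9 km; a point is covered iff (Δx)²+(Δy)² ≤ 9² = 81.
  North (14, 10): covers {Denby, Fenton, Holt} → 570
  South (12, 3): covers {Ashton, Calder, Denby, Fenton, Granby} → 740
  East (2, 11): covers {Ashton, Brookfield, Elwood} → 190
  West (20, 2): covers {Calder, Denby, Fenton} → 540
  Central (12, 14): covers {Denby, Elwood, Fenton, Holt} → 660
Maximum coverage at South: 740 active users.

South, covering 740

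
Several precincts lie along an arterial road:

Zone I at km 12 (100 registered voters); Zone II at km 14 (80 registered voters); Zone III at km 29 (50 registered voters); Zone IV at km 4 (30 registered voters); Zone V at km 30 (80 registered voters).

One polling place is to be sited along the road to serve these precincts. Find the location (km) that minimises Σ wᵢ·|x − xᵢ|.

For a sum of weighted absolute distances on a line, the optimum is the weighted median (not the mean). Total weight W = 340; half-weight = 170.
Sort by position and accumulate weight:
  km 4 (Zone IV, w=30) → cum 30
  km 12 (Zone I, w=100) → cum 130
  km 14 (Zone II, w=80) → cum 210  ≥ 170 → median here
  km 29 (Zone III, w=50) → cum 260
  km 30 (Zone V, w=80) → cum 340
Optimal location: km 14.

x = 14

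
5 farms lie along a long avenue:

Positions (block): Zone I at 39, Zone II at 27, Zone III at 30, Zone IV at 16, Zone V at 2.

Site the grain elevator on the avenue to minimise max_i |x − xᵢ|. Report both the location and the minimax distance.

location 20.5, max distance 18.5

The 1-center on a line is the midpoint of the two extreme points: leftmost at 2, rightmost at 39.
Optimal location = (2 + 39)/2 = 20.5; maximum distance = (39 − 2)/2 = 18.5.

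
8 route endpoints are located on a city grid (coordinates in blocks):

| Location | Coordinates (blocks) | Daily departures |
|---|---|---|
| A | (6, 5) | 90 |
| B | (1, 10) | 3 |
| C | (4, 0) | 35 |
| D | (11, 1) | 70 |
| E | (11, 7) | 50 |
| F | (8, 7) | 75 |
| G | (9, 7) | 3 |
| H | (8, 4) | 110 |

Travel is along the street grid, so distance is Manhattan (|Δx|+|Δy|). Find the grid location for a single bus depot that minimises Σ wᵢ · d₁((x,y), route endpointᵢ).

Manhattan distance separates: Σwᵢ(|x−xᵢ|+|y−yᵢ|) = Σwᵢ|x−xᵢ| + Σwᵢ|y−yᵢ|, so x and y are optimised independently as 1-D weighted medians.
Total weight W = 436; half = 218.
x-coordinate, sorted with cumulative weight:
  x=1 (B, w=3) cum 3
  x=4 (C, w=35) cum 38
  x=6 (A, w=90) cum 128
  x=8 (F, w=75) cum 203
  x=8 (H, w=110) cum 313  ← median
  x=9 (G, w=3) cum 316
  x=11 (D, w=70) cum 386
  x=11 (E, w=50) cum 436
⇒ x* = 8
y-coordinate, sorted with cumulative weight:
  y=0 (C, w=35) cum 35
  y=1 (D, w=70) cum 105
  y=4 (H, w=110) cum 215
  y=5 (A, w=90) cum 305  ← median
  y=7 (E, w=50) cum 355
  y=7 (F, w=75) cum 430
  y=7 (G, w=3) cum 433
  y=10 (B, w=3) cum 436
⇒ y* = 5

(8, 5)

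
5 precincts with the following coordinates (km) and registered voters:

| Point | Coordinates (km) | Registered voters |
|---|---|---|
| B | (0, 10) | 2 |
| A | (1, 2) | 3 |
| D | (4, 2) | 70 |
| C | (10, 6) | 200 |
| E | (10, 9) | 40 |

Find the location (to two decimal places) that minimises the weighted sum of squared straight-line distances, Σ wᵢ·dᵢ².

The minimiser of Σwᵢ‖p−pᵢ‖² is the weighted centroid p* = (Σwᵢpᵢ)/(Σwᵢ).
Σwᵢ = 315.
Σwᵢxᵢ = 2·0 + 3·1 + 70·4 + 200·10 + 40·10 = 2683.
Σwᵢyᵢ = 2·10 + 3·2 + 70·2 + 200·6 + 40·9 = 1726.
x* = 2683/315 = 8.52, y* = 1726/315 = 5.48.

(8.52, 5.48)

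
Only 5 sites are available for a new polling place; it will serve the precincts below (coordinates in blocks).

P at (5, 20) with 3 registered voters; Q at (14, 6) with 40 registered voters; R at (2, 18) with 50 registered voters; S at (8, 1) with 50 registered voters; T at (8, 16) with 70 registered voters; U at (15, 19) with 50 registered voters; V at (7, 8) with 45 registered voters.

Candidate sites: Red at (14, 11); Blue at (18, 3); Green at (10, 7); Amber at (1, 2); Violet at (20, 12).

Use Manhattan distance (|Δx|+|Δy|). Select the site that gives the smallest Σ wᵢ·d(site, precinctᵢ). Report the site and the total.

Green, total 3404 blocks

Total weighted distance at each candidate:
  Red (14, 11): total = 3674
  Blue (18, 3): total = 5800
  Green (10, 7): total = 3404
  Amber (1, 2): total = 5556
  Violet (20, 12): total = 5384
Minimum is at Green with total 3404 blocks.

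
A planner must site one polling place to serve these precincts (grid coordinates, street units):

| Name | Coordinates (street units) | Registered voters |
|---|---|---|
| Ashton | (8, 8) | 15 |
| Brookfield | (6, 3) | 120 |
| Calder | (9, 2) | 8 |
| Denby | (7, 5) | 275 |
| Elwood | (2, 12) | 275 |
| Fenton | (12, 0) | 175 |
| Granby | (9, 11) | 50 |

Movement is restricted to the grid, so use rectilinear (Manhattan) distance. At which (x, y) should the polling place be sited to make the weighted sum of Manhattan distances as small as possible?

Manhattan distance separates: Σwᵢ(|x−xᵢ|+|y−yᵢ|) = Σwᵢ|x−xᵢ| + Σwᵢ|y−yᵢ|, so x and y are optimised independently as 1-D weighted medians.
Total weight W = 918; half = 459.
x-coordinate, sorted with cumulative weight:
  x=2 (Elwood, w=275) cum 275
  x=6 (Brookfield, w=120) cum 395
  x=7 (Denby, w=275) cum 670  ← median
  x=8 (Ashton, w=15) cum 685
  x=9 (Calder, w=8) cum 693
  x=9 (Granby, w=50) cum 743
  x=12 (Fenton, w=175) cum 918
⇒ x* = 7
y-coordinate, sorted with cumulative weight:
  y=0 (Fenton, w=175) cum 175
  y=2 (Calder, w=8) cum 183
  y=3 (Brookfield, w=120) cum 303
  y=5 (Denby, w=275) cum 578  ← median
  y=8 (Ashton, w=15) cum 593
  y=11 (Granby, w=50) cum 643
  y=12 (Elwood, w=275) cum 918
⇒ y* = 5

(7, 5)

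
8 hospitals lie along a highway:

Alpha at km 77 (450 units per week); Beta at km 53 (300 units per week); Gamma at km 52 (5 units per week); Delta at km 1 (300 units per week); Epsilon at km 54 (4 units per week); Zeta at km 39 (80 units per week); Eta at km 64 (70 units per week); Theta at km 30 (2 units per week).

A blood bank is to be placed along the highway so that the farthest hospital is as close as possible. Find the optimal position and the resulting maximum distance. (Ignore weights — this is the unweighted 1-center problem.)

The 1-center on a line is the midpoint of the two extreme points: leftmost at 1, rightmost at 77.
Optimal location = (1 + 77)/2 = 39; maximum distance = (77 − 1)/2 = 38.

location 39, max distance 38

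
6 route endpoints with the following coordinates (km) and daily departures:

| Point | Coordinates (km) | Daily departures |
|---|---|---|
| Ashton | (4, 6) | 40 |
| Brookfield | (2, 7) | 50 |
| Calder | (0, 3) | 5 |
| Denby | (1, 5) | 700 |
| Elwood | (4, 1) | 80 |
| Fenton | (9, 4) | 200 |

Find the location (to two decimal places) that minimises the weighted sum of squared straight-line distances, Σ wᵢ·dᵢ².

(2.87, 4.64)

The minimiser of Σwᵢ‖p−pᵢ‖² is the weighted centroid p* = (Σwᵢpᵢ)/(Σwᵢ).
Σwᵢ = 1075.
Σwᵢxᵢ = 40·4 + 50·2 + 5·0 + 700·1 + 80·4 + 200·9 = 3080.
Σwᵢyᵢ = 40·6 + 50·7 + 5·3 + 700·5 + 80·1 + 200·4 = 4985.
x* = 3080/1075 = 2.87, y* = 4985/1075 = 4.64.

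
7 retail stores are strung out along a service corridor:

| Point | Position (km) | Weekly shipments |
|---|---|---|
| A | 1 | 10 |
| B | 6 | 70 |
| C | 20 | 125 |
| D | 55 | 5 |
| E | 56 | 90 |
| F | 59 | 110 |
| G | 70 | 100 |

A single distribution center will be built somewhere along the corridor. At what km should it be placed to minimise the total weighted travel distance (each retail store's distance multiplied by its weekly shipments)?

x = 56

For a sum of weighted absolute distances on a line, the optimum is the weighted median (not the mean). Total weight W = 510; half-weight = 255.
Sort by position and accumulate weight:
  km 1 (A, w=10) → cum 10
  km 6 (B, w=70) → cum 80
  km 20 (C, w=125) → cum 205
  km 55 (D, w=5) → cum 210
  km 56 (E, w=90) → cum 300  ≥ 255 → median here
  km 59 (F, w=110) → cum 410
  km 70 (G, w=100) → cum 510
Optimal location: km 56.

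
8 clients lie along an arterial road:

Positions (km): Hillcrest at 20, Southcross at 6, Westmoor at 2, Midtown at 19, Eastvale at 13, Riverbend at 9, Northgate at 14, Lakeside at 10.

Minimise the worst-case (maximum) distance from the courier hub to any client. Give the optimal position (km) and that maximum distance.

The 1-center on a line is the midpoint of the two extreme points: leftmost at 2, rightmost at 20.
Optimal location = (2 + 20)/2 = 11; maximum distance = (20 − 2)/2 = 9.

location 11, max distance 9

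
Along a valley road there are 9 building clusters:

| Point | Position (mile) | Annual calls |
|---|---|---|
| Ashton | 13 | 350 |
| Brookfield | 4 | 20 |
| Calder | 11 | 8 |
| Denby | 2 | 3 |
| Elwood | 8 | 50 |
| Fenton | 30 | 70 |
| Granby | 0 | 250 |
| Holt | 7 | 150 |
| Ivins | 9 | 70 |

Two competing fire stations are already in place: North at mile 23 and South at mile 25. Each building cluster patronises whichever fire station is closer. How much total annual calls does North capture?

901

The indifferent point is the midpoint (23+25)/2 = 24; building clusters left of it (closer to North at 23) go to North, those right go to South.
  Granby at 0 (w=250) → North
  Denby at 2 (w=3) → North
  Brookfield at 4 (w=20) → North
  Holt at 7 (w=150) → North
  Elwood at 8 (w=50) → North
  Ivins at 9 (w=70) → North
  Calder at 11 (w=8) → North
  Ashton at 13 (w=350) → North
  Fenton at 30 (w=70) → South
North captures 901; South captures 70.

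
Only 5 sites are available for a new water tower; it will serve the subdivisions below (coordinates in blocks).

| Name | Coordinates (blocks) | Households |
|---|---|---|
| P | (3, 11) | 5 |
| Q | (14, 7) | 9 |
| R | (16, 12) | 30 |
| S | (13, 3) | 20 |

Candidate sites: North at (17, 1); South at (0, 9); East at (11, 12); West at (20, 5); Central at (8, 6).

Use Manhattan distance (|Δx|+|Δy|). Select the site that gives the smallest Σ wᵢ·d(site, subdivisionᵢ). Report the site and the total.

East, total 487 blocks

Total weighted distance at each candidate:
  North (17, 1): total = 681
  South (0, 9): total = 1119
  East (11, 12): total = 487
  West (20, 5): total = 697
  Central (8, 6): total = 693
Minimum is at East with total 487 blocks.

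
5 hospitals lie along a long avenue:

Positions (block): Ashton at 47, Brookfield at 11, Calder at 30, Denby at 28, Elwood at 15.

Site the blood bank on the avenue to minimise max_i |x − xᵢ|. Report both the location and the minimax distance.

location 29, max distance 18

The 1-center on a line is the midpoint of the two extreme points: leftmost at 11, rightmost at 47.
Optimal location = (11 + 47)/2 = 29; maximum distance = (47 − 11)/2 = 18.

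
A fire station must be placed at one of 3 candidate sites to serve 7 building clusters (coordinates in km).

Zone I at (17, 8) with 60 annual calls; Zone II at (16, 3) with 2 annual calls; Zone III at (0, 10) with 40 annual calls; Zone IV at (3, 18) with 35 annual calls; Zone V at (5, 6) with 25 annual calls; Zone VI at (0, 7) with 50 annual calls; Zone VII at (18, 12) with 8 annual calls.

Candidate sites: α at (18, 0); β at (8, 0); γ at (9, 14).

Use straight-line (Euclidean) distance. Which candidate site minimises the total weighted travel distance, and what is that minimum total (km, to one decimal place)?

Total weighted distance at each candidate:
  α (18, 0): total = 3554.3
  β (8, 0): total = 2729.9
  γ (9, 14): total = 2139.9
Minimum is at γ with total 2139.9 km.

γ, total 2139.9 km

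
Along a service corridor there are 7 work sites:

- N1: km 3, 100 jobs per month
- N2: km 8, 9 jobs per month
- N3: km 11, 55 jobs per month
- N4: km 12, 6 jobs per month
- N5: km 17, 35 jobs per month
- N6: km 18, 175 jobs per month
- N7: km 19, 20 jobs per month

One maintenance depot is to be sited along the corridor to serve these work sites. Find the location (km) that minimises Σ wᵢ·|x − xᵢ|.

x = 17

For a sum of weighted absolute distances on a line, the optimum is the weighted median (not the mean). Total weight W = 400; half-weight = 200.
Sort by position and accumulate weight:
  km 3 (N1, w=100) → cum 100
  km 8 (N2, w=9) → cum 109
  km 11 (N3, w=55) → cum 164
  km 12 (N4, w=6) → cum 170
  km 17 (N5, w=35) → cum 205  ≥ 200 → median here
  km 18 (N6, w=175) → cum 380
  km 19 (N7, w=20) → cum 400
Optimal location: km 17.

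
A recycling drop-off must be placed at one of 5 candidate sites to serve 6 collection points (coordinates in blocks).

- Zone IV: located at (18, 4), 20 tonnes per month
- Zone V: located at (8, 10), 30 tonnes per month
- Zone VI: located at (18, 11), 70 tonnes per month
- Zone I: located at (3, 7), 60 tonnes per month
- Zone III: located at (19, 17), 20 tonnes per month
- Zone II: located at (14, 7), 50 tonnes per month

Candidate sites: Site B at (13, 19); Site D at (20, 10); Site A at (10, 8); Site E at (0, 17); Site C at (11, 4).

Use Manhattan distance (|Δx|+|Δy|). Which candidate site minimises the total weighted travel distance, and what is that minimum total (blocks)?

Site A, total 2220 blocks

Total weighted distance at each candidate:
  Site B (13, 19): total = 3860
  Site D (20, 10): total = 2540
  Site A (10, 8): total = 2220
  Site E (0, 17): total = 5110
  Site C (11, 4): total = 2770
Minimum is at Site A with total 2220 blocks.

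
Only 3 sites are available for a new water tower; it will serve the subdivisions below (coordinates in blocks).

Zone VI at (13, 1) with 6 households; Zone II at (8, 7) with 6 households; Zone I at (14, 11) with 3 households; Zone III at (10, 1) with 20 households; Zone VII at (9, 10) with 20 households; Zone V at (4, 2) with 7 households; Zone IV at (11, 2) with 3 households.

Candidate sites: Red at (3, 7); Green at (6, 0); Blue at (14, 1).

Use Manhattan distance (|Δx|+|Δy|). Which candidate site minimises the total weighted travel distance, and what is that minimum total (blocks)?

Total weighted distance at each candidate:
  Red (3, 7): total = 692
  Green (6, 0): total = 568
  Blue (14, 1): total = 557
Minimum is at Blue with total 557 blocks.

Blue, total 557 blocks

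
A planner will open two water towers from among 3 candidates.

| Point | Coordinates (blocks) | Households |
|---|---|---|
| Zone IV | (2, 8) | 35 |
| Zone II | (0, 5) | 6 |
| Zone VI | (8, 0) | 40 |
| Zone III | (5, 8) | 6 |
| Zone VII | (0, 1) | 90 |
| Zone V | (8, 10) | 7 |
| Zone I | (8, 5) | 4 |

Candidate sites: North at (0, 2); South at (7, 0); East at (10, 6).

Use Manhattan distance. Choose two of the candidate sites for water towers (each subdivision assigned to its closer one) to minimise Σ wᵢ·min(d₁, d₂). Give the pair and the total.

Evaluate every pair (each demand assigned to the nearer of the two):
  {North, South}: total = 589
  {North, East}: total = 804
  {South, East}: total = 1272
Best pair: {North, South} with total 589.

{North, South}, total 589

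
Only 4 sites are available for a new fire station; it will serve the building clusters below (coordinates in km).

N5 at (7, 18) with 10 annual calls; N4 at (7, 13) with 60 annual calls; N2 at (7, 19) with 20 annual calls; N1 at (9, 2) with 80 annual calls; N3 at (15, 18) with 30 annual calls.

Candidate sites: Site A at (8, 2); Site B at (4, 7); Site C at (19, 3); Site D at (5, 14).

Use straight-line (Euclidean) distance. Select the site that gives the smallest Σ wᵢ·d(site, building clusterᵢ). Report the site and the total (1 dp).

Total weighted distance at each candidate:
  Site A (8, 2): total = 1767.5
  Site B (4, 7): total = 1796.3
  Site C (19, 3): total = 2799.0
  Site D (5, 14): total = 1621.6
Minimum is at Site D with total 1621.6 km.

Site D, total 1621.6 km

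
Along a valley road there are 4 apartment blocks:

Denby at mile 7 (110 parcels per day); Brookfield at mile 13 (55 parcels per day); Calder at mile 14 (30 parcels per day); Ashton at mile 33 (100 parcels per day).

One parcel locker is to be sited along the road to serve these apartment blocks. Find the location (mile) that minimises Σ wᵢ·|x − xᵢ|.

x = 13

For a sum of weighted absolute distances on a line, the optimum is the weighted median (not the mean). Total weight W = 295; half-weight = 147.5.
Sort by position and accumulate weight:
  mile 7 (Denby, w=110) → cum 110
  mile 13 (Brookfield, w=55) → cum 165  ≥ 147.5 → median here
  mile 14 (Calder, w=30) → cum 195
  mile 33 (Ashton, w=100) → cum 295
Optimal location: mile 13.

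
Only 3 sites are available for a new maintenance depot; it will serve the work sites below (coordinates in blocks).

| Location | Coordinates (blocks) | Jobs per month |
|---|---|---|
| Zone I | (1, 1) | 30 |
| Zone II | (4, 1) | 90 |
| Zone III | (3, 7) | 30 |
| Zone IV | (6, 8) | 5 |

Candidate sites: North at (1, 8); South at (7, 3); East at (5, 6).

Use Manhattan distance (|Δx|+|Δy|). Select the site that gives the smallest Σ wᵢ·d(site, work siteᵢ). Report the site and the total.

Total weighted distance at each candidate:
  North (1, 8): total = 1225
  South (7, 3): total = 960
  East (5, 6): total = 915
Minimum is at East with total 915 blocks.

East, total 915 blocks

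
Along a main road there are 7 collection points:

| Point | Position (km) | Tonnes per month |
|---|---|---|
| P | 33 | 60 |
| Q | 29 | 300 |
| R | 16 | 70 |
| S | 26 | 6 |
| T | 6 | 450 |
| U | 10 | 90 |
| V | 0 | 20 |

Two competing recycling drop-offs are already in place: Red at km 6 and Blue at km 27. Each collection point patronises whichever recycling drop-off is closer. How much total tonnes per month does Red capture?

The indifferent point is the midpoint (6+27)/2 = 16.5; collection points left of it (closer to Red at 6) go to Red, those right go to Blue.
  V at 0 (w=20) → Red
  T at 6 (w=450) → Red
  U at 10 (w=90) → Red
  R at 16 (w=70) → Red
  S at 26 (w=6) → Blue
  Q at 29 (w=300) → Blue
  P at 33 (w=60) → Blue
Red captures 630; Blue captures 366.

630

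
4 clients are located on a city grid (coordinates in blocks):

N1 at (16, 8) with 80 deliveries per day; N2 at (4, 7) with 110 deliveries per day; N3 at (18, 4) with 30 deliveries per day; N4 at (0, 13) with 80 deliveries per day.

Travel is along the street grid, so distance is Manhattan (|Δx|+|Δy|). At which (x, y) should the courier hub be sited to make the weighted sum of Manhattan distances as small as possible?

Manhattan distance separates: Σwᵢ(|x−xᵢ|+|y−yᵢ|) = Σwᵢ|x−xᵢ| + Σwᵢ|y−yᵢ|, so x and y are optimised independently as 1-D weighted medians.
Total weight W = 300; half = 150.
x-coordinate, sorted with cumulative weight:
  x=0 (N4, w=80) cum 80
  x=4 (N2, w=110) cum 190  ← median
  x=16 (N1, w=80) cum 270
  x=18 (N3, w=30) cum 300
⇒ x* = 4
y-coordinate, sorted with cumulative weight:
  y=4 (N3, w=30) cum 30
  y=7 (N2, w=110) cum 140
  y=8 (N1, w=80) cum 220  ← median
  y=13 (N4, w=80) cum 300
⇒ y* = 8

(4, 8)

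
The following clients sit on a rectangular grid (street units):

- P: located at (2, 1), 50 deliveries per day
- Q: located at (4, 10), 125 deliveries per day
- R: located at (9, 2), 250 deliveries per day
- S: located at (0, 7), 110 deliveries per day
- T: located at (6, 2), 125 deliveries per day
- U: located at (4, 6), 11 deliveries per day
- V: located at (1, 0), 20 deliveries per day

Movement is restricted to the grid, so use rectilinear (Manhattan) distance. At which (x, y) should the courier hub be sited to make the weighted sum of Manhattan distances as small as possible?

Manhattan distance separates: Σwᵢ(|x−xᵢ|+|y−yᵢ|) = Σwᵢ|x−xᵢ| + Σwᵢ|y−yᵢ|, so x and y are optimised independently as 1-D weighted medians.
Total weight W = 691; half = 345.5.
x-coordinate, sorted with cumulative weight:
  x=0 (S, w=110) cum 110
  x=1 (V, w=20) cum 130
  x=2 (P, w=50) cum 180
  x=4 (Q, w=125) cum 305
  x=4 (U, w=11) cum 316
  x=6 (T, w=125) cum 441  ← median
  x=9 (R, w=250) cum 691
⇒ x* = 6
y-coordinate, sorted with cumulative weight:
  y=0 (V, w=20) cum 20
  y=1 (P, w=50) cum 70
  y=2 (R, w=250) cum 320
  y=2 (T, w=125) cum 445  ← median
  y=6 (U, w=11) cum 456
  y=7 (S, w=110) cum 566
  y=10 (Q, w=125) cum 691
⇒ y* = 2

(6, 2)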